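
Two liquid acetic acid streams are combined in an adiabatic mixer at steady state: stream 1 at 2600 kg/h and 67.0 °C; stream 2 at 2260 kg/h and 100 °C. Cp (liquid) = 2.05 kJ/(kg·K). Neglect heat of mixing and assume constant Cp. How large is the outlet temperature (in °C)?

T_out = 82.3 °C

Adiabatic, steady state ⇒ Σ ṁᵢCp,ᵢ(T_out − Tᵢ) = 0
Σ ṁᵢCp,ᵢTᵢ = 2600×2.05×67.0 + 2260×2.05×100 = 820410
Σ ṁᵢCp,ᵢ = 2600×2.05 + 2260×2.05 = 9963
T_out = 820410 / 9963 = 82.346 °C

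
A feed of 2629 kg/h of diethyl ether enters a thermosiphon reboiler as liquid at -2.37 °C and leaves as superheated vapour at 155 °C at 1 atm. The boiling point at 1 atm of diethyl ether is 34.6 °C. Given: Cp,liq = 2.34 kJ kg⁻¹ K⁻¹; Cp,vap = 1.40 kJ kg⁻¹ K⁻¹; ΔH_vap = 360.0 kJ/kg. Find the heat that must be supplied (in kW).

liquid -2.37→34.6 °C: 86.51 kJ/kg
vaporisation at 34.6 °C: 360 kJ/kg
vapour 34.6→155 °C: 168.56 kJ/kg
Δh = 86.51 + 360 + 168.56 = 615.07 kJ/kg
Q = ṁ·Δh = 2629 kg/h × 615.07 kJ/kg = 1.617e+06 kJ/h
|Q| = 449.17 kW

Q = 449 kW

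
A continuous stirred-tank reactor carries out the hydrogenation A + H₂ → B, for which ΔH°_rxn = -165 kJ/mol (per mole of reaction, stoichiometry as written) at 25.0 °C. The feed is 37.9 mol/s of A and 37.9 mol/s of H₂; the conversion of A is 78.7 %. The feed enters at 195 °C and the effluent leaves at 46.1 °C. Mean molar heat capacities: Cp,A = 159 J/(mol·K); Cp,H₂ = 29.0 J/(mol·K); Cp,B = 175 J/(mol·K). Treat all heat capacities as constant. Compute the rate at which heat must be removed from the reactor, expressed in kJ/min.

Q_out = 359000 kJ/min

Extent of reaction ξ = 0.787 × 37.9 = 29.827 mol/s
Reaction term: ξ·ΔH°_rxn = 29.827 × -165 = -4921.5 kJ/s
Sensible, feed 195→25 °C: -1211.3 kJ/s
Outlet flows (mol/s): A 8.0727, H₂ 8.0727, B 29.827
Sensible, products 25→46.1 °C: 142.16 kJ/s
Q = ΔH = -5990.6 kJ/s = -5990.6 kW
Heat removed = 359440 kJ/min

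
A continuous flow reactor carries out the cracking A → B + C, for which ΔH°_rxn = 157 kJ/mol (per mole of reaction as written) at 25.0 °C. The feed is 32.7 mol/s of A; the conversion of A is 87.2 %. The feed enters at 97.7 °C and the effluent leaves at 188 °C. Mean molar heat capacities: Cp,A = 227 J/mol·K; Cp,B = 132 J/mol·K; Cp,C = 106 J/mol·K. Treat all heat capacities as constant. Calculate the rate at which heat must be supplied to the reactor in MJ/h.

Q_in = 18700 MJ/h

Extent of reaction ξ = 0.872 × 32.7 = 28.514 mol/s
Reaction term: ξ·ΔH°_rxn = 28.514 × 157 = 4476.8 kJ/s
Sensible, feed 97.7→25 °C: -539.64 kJ/s
Outlet flows (mol/s): A 4.1856, B 28.514, C 28.514
Sensible, products 25→188 °C: 1261.1 kJ/s
Q = ΔH = 5198.2 kJ/s = 5198.2 kW
Heat supplied = 18713 MJ/h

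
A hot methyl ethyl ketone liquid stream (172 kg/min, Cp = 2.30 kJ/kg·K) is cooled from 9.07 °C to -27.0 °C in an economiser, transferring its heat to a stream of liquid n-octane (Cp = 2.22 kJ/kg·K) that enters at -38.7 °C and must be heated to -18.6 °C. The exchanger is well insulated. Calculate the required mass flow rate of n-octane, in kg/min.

ṁ_c = 320 kg/min

Heat released by hot stream: Q = 172 × 2.30 × (9.07 − -27.0) = 14269 kJ/min
Energy balance on cold side (adiabatic exchanger): Q = ṁ_c·Cp_c·(T_c,out − T_c,in)
ṁ_c = 14269 / [2.22 × (-18.6 − -38.7)] = 319.78 kg/min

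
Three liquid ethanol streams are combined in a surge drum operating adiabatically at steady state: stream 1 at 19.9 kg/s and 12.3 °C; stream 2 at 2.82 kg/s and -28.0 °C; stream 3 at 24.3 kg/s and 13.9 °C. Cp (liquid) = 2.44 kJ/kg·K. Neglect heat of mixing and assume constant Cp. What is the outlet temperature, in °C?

T_out = 10.7 °C

No heat crosses the boundary, so H_out = H_in.
Σ ṁᵢCp,ᵢTᵢ = 19.9×2.44×12.3 + 2.82×2.44×-28.0 + 24.3×2.44×13.9 = 1228.7
Σ ṁᵢCp,ᵢ = 19.9×2.44 + 2.82×2.44 + 24.3×2.44 = 114.73
T_out = 1228.7 / 114.73 = 10.71 °C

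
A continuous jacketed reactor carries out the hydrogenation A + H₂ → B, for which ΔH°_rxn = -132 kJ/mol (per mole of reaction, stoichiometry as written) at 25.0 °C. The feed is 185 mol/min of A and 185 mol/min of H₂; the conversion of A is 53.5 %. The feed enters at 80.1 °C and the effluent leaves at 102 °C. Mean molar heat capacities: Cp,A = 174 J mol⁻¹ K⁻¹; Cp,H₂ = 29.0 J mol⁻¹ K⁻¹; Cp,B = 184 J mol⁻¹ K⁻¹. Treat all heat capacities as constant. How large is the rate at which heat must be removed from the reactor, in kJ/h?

Q_out = 743000 kJ/h

Extent of reaction ξ = 0.535 × 185 = 98.975 mol/min
Reaction term: ξ·ΔH°_rxn = 98.975 × -132 = -13065 kJ/min
Sensible, feed 80.1→25 °C: -2069.3 kJ/min
Outlet flows (mol/min): A 86.025, H₂ 86.025, B 98.975
Sensible, products 25→102 °C: 2746.9 kJ/min
Q = ΔH = -12387 kJ/min = -206.45 kW
Heat removed = 743220 kJ/h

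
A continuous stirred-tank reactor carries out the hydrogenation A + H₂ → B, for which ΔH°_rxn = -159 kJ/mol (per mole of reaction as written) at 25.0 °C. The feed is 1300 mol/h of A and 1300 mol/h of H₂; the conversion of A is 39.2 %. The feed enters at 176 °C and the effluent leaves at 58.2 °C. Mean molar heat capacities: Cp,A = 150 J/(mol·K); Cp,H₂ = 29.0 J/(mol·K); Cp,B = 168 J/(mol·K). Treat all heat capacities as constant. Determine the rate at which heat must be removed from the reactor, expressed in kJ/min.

Q_out = 1810 kJ/min

Extent of reaction ξ = 0.392 × 1300 = 509.6 mol/h
Reaction term: ξ·ΔH°_rxn = 509.6 × -159 = -81026 kJ/h
Sensible, feed 176→25 °C: -35138 kJ/h
Outlet flows (mol/h): A 790.4, H₂ 790.4, B 509.6
Sensible, products 25→58.2 °C: 7539.5 kJ/h
Q = ΔH = -108620 kJ/h = -30.173 kW
Heat removed = 1810.4 kJ/min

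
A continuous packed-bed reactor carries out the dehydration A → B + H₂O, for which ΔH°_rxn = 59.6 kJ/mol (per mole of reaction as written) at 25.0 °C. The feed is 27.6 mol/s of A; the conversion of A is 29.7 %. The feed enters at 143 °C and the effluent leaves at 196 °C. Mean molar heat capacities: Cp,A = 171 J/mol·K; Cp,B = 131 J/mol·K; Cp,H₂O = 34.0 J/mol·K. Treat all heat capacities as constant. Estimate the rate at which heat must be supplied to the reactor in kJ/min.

Q_in = 43800 kJ/min

Extent of reaction ξ = 0.297 × 27.6 = 8.1972 mol/s
Reaction term: ξ·ΔH°_rxn = 8.1972 × 59.6 = 488.55 kJ/s
Sensible, feed 143→25 °C: -556.91 kJ/s
Outlet flows (mol/s): A 19.403, B 8.1972, H₂O 8.1972
Sensible, products 25→196 °C: 798.64 kJ/s
Q = ΔH = 730.28 kJ/s = 730.28 kW
Heat supplied = 43817 kJ/min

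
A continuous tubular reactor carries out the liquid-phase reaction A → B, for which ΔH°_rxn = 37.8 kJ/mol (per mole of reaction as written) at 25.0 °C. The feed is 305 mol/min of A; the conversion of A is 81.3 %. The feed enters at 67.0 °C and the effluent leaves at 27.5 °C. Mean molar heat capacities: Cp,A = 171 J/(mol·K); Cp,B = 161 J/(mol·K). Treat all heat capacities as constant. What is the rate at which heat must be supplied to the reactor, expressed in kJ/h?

Q_in = 438000 kJ/h

Extent of reaction ξ = 0.813 × 305 = 247.96 mol/min
Reaction term: ξ·ΔH°_rxn = 247.96 × 37.8 = 9373.1 kJ/min
Sensible, feed 67.0→25 °C: -2190.5 kJ/min
Outlet flows (mol/min): A 57.035, B 247.96
Sensible, products 25→27.5 °C: 124.19 kJ/min
Q = ΔH = 7306.8 kJ/min = 121.78 kW
Heat supplied = 438410 kJ/h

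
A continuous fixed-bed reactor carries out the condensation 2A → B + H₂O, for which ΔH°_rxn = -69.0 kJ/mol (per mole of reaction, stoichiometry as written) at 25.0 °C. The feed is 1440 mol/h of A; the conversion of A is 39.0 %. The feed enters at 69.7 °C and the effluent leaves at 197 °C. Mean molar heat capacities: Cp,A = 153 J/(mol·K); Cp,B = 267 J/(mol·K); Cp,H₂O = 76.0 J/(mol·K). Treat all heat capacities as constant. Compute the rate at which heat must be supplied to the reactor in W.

Q_in = 2910 W

Extent of reaction ξ = 0.390 × 1440 / 2 = 280.8 mol/h
Reaction term: ξ·ΔH°_rxn = 280.8 × -69.0 = -19375 kJ/h
Sensible, feed 69.7→25 °C: -9848.3 kJ/h
Outlet flows (mol/h): A 878.4, B 280.8, H₂O 280.8
Sensible, products 25→197 °C: 39682 kJ/h
Q = ΔH = 10459 kJ/h = 2.9052 kW
Heat supplied = 2905.2 W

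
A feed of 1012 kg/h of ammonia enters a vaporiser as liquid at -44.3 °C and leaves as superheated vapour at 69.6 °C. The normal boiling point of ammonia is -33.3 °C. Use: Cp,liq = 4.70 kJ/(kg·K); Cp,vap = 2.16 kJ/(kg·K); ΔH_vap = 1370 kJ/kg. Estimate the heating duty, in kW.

Q = 462 kW

liquid -44.3→-33.3 °C: 51.7 kJ/kg
vaporisation at -33.3 °C: 1370 kJ/kg
vapour -33.3→69.6 °C: 222.26 kJ/kg
Δh = 51.7 + 1370 + 222.26 = 1644 kJ/kg
Q = ṁ·Δh = 1012 kg/h × 1644 kJ/kg = 1.6637e+06 kJ/h
|Q| = 462.14 kW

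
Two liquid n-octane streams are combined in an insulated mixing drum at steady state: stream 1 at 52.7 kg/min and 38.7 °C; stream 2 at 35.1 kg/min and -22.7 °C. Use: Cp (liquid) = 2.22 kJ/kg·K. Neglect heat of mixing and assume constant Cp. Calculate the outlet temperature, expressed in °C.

T_out = 14.2 °C

Energy balance with Q = 0: Σ ṁᵢCp,ᵢ(T_out − Tᵢ) = 0
T_out = Σ ṁᵢCp,ᵢTᵢ / Σ ṁᵢCp,ᵢ
      = 2758.8 / 194.92 = 14.154 °C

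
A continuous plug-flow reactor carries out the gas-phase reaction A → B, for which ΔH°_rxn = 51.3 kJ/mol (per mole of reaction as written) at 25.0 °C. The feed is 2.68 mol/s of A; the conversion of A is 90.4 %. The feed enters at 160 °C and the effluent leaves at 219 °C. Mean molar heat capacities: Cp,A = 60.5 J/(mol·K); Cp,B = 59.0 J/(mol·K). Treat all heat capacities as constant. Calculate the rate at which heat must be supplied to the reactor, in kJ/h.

Extent of reaction ξ = 0.904 × 2.68 = 2.4227 mol/s
Reaction term: ξ·ΔH°_rxn = 2.4227 × 51.3 = 124.29 kJ/s
Sensible, feed 160→25 °C: -21.889 kJ/s
Outlet flows (mol/s): A 0.25728, B 2.4227
Sensible, products 25→219 °C: 30.75 kJ/s
Q = ΔH = 133.15 kJ/s = 133.15 kW
Heat supplied = 479330 kJ/h

Q_in = 479000 kJ/h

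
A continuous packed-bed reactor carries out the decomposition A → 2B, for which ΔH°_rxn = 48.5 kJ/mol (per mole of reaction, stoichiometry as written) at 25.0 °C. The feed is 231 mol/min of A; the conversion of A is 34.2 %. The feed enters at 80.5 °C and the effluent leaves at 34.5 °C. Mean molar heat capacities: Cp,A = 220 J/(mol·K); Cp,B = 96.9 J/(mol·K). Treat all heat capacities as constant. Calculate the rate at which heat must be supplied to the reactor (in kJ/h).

Extent of reaction ξ = 0.342 × 231 = 79.002 mol/min
Reaction term: ξ·ΔH°_rxn = 79.002 × 48.5 = 3831.6 kJ/min
Sensible, feed 80.5→25 °C: -2820.5 kJ/min
Outlet flows (mol/min): A 152, B 158
Sensible, products 25→34.5 °C: 463.13 kJ/min
Q = ΔH = 1474.2 kJ/min = 24.57 kW
Heat supplied = 88453 kJ/h

Q_in = 88500 kJ/h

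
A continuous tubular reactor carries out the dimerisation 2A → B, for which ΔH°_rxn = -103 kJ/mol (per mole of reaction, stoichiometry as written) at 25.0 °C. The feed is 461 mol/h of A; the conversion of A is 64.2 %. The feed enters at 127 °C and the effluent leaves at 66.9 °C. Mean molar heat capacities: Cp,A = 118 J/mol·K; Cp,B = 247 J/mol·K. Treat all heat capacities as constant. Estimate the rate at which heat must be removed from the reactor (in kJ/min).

Extent of reaction ξ = 0.642 × 461 / 2 = 147.98 mol/h
Reaction term: ξ·ΔH°_rxn = 147.98 × -103 = -15242 kJ/h
Sensible, feed 127→25 °C: -5548.6 kJ/h
Outlet flows (mol/h): A 165.04, B 147.98
Sensible, products 25→66.9 °C: 2347.5 kJ/h
Q = ΔH = -18443 kJ/h = -5.1231 kW
Heat removed = 307.39 kJ/min

Q_out = 307 kJ/min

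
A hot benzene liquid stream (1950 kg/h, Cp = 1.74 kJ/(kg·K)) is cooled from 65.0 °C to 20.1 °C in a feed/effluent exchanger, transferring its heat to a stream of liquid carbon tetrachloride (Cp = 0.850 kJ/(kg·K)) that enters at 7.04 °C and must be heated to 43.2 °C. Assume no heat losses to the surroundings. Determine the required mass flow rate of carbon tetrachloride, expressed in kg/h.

Heat released by hot stream: Q = 1950 × 1.74 × (65.0 − 20.1) = 152350 kJ/h
Energy balance on cold side (adiabatic exchanger): Q = ṁ_c·Cp_c·(T_c,out − T_c,in)
ṁ_c = 152350 / [0.850 × (43.2 − 7.04)] = 4956.6 kg/h

ṁ_c = 4960 kg/h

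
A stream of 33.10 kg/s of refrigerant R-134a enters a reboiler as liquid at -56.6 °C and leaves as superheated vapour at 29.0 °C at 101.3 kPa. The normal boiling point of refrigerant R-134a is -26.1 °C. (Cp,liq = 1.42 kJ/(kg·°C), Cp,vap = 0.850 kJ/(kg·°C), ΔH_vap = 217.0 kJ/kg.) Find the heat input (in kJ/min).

liquid -56.6→-26.1 °C: 43.31 kJ/kg
vaporisation at -26.1 °C: 217 kJ/kg
vapour -26.1→29.0 °C: 46.835 kJ/kg
Δh = 43.31 + 217 + 46.835 = 307.14 kJ/kg
Q = ṁ·Δh = 33.10 kg/s × 307.14 kJ/kg = 10166 kJ/s
|Q| = 10166 kW = 609990 kJ/min

Q = 610000 kJ/min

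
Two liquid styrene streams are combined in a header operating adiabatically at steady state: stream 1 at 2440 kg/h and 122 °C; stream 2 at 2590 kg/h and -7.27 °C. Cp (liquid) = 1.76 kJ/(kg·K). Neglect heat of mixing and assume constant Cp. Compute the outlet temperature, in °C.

No heat crosses the boundary, so H_out = H_in.
T_out = Σ ṁᵢCp,ᵢTᵢ / Σ ṁᵢCp,ᵢ
      = 490780 / 8852.8 = 55.438 °C

T_out = 55.4 °C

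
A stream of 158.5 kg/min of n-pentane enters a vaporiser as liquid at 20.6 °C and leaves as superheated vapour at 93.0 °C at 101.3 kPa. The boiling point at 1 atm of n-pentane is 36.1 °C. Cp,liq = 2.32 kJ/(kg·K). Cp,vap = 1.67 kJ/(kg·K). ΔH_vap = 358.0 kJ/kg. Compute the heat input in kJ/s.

liquid 20.6→36.1 °C: 35.96 kJ/kg
vaporisation at 36.1 °C: 358 kJ/kg
vapour 36.1→93.0 °C: 95.023 kJ/kg
Δh = 35.96 + 358 + 95.023 = 488.98 kJ/kg
Q = ṁ·Δh = 158.5 kg/min × 488.98 kJ/kg = 77504 kJ/min
|Q| = 1291.7 kW

Q = 1290 kJ/s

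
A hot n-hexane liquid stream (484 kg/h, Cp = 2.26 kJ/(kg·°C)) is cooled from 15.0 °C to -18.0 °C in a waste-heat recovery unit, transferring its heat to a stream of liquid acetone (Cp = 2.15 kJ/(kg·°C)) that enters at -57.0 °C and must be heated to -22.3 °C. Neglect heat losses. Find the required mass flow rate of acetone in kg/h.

Heat released by hot stream: Q = 484 × 2.26 × (15.0 − -18.0) = 36097 kJ/h
Energy balance on cold side (adiabatic exchanger): Q = ṁ_c·Cp_c·(T_c,out − T_c,in)
ṁ_c = 36097 / [2.15 × (-22.3 − -57.0)] = 483.84 kg/h

ṁ_c = 484 kg/h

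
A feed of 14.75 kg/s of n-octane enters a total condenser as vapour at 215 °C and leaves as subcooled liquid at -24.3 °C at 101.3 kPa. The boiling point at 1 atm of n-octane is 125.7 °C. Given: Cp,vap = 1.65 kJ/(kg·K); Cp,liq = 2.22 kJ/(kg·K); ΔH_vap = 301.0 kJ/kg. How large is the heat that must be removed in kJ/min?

Q_c = 691000 kJ/min

vapour 215→125.7 °C: -147.34 kJ/kg
condensation at 125.7 °C: -301 kJ/kg
liquid 125.7→-24.3 °C: -333 kJ/kg
Δh = -147.34 + -301 + -333 = -781.35 kJ/kg
Q = ṁ·Δh = 14.75 kg/s × -781.35 kJ/kg = -11525 kJ/s
|Q| = 11525 kW = 691490 kJ/min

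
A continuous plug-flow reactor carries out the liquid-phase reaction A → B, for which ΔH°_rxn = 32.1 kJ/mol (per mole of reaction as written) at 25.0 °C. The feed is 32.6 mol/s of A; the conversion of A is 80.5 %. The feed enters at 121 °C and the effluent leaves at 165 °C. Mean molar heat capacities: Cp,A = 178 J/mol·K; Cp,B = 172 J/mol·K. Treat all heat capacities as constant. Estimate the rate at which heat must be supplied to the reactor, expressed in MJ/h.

Q_in = 3870 MJ/h

Extent of reaction ξ = 0.805 × 32.6 = 26.243 mol/s
Reaction term: ξ·ΔH°_rxn = 26.243 × 32.1 = 842.4 kJ/s
Sensible, feed 121→25 °C: -557.07 kJ/s
Outlet flows (mol/s): A 6.357, B 26.243
Sensible, products 25→165 °C: 790.35 kJ/s
Q = ΔH = 1075.7 kJ/s = 1075.7 kW
Heat supplied = 3872.4 MJ/h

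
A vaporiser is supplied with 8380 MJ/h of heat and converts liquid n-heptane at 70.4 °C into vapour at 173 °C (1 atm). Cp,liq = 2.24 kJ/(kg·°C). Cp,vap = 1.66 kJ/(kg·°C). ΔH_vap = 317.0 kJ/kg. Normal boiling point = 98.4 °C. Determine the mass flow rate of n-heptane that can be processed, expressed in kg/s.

Δh = 2.24×(98.4−70.4) + 317.0 + 1.66×(173−98.4) = 503.56 kJ/kg
Q = 8380 MJ/h = 2327.8 kJ/s = 2327.8 kJ/s
ṁ = Q/Δh = 2327.8 / 503.56 = 4.6227 kg/s

ṁ = 4.62 kg/s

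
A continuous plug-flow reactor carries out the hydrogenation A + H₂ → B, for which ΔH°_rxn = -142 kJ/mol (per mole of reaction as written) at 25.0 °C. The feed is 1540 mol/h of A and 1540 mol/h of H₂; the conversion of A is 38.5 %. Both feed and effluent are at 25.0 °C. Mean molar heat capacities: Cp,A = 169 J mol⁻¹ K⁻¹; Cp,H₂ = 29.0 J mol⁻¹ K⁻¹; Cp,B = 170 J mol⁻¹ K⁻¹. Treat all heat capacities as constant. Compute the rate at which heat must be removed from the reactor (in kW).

Extent of reaction ξ = 0.385 × 1540 = 592.9 mol/h
Reaction term: ξ·ΔH°_rxn = 592.9 × -142 = -84192 kJ/h
Q = ΔH = -84192 kJ/h = -23.387 kW
Heat removed = 23.387 kW

Q_out = 23.4 kW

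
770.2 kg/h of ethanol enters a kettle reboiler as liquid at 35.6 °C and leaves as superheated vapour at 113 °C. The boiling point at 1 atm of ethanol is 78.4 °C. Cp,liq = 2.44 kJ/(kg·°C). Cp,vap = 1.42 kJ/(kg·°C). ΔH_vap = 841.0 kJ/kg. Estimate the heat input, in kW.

Q = 213 kW

liquid 35.6→78.4 °C: 104.43 kJ/kg
vaporisation at 78.4 °C: 841 kJ/kg
vapour 78.4→113 °C: 49.132 kJ/kg
Δh = 104.43 + 841 + 49.132 = 994.56 kJ/kg
Q = ṁ·Δh = 770.2 kg/h × 994.56 kJ/kg = 766010 kJ/h
|Q| = 212.78 kW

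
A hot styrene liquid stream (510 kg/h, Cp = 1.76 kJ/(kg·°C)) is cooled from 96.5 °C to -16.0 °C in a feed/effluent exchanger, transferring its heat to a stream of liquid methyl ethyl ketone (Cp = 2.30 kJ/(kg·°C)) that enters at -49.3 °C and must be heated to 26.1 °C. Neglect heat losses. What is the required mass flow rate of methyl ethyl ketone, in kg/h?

Heat released by hot stream: Q = 510 × 1.76 × (96.5 − -16.0) = 100980 kJ/h
Energy balance on cold side (adiabatic exchanger): Q = ṁ_c·Cp_c·(T_c,out − T_c,in)
ṁ_c = 100980 / [2.30 × (26.1 − -49.3)] = 582.29 kg/h

ṁ_c = 582 kg/h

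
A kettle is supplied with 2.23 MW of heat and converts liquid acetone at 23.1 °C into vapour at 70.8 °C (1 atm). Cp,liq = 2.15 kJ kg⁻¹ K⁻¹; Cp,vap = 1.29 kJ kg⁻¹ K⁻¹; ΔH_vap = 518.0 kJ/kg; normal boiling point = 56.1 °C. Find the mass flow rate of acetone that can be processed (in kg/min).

Δh = 2.15×(56.1−23.1) + 518.0 + 1.29×(70.8−56.1) = 607.91 kJ/kg
Q = 2.23 MW = 2230 kJ/s = 133800 kJ/min
ṁ = Q/Δh = 133800 / 607.91 = 220.1 kg/min

ṁ = 220 kg/min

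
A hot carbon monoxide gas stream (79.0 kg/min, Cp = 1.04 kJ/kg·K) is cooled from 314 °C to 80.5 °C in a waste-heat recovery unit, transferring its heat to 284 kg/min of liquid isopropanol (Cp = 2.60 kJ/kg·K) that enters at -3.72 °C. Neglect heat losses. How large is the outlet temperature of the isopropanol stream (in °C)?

Heat released by hot stream: Q = 79.0 × 1.04 × (314 − 80.5) = 19184 kJ/min
Energy balance on cold side (adiabatic exchanger): Q = ṁ_c·Cp_c·(T_c,out − T_c,in)
T_c,out = -3.72 + 19184/(284 × 2.60) = 22.261 °C

T_c,out = 22.3 °C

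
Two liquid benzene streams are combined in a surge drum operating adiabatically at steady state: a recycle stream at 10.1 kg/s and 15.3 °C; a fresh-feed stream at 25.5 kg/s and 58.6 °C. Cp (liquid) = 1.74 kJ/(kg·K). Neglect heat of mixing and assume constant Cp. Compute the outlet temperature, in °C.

No heat crosses the boundary, so H_out = H_in.
Σ ṁᵢCp,ᵢTᵢ = 10.1×1.74×15.3 + 25.5×1.74×58.6 = 2869
Σ ṁᵢCp,ᵢ = 10.1×1.74 + 25.5×1.74 = 61.944
T_out = 2869 / 61.944 = 46.315 °C

T_out = 46.3 °C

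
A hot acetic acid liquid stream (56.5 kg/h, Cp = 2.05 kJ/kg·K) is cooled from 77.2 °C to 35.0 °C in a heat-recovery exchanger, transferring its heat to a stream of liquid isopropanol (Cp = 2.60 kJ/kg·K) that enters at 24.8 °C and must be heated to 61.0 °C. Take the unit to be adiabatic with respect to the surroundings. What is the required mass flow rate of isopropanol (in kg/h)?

Heat released by hot stream: Q = 56.5 × 2.05 × (77.2 − 35.0) = 4887.8 kJ/h
Energy balance on cold side (adiabatic exchanger): Q = ṁ_c·Cp_c·(T_c,out − T_c,in)
ṁ_c = 4887.8 / [2.60 × (61.0 − 24.8)] = 51.932 kg/h

ṁ_c = 51.9 kg/h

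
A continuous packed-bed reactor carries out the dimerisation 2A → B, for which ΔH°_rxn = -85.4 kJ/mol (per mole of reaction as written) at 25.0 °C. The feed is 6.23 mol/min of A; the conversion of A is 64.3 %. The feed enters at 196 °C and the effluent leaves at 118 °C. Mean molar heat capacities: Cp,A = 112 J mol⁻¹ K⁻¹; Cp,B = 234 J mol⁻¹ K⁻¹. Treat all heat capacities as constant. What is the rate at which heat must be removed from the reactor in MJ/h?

Extent of reaction ξ = 0.643 × 6.23 / 2 = 2.0029 mol/min
Reaction term: ξ·ΔH°_rxn = 2.0029 × -85.4 = -171.05 kJ/min
Sensible, feed 196→25 °C: -119.32 kJ/min
Outlet flows (mol/min): A 2.2241, B 2.0029
Sensible, products 25→118 °C: 66.754 kJ/min
Q = ΔH = -223.61 kJ/min = -3.7269 kW
Heat removed = 13.417 MJ/h

Q_out = 13.4 MJ/h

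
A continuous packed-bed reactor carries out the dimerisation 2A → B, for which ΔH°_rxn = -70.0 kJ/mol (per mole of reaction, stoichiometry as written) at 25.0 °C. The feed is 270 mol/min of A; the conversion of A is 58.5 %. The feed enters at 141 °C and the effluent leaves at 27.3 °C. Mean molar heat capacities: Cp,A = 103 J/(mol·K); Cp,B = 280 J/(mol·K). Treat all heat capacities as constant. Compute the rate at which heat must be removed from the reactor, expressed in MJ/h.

Q_out = 521 MJ/h

Extent of reaction ξ = 0.585 × 270 / 2 = 78.975 mol/min
Reaction term: ξ·ΔH°_rxn = 78.975 × -70.0 = -5528.2 kJ/min
Sensible, feed 141→25 °C: -3226 kJ/min
Outlet flows (mol/min): A 112.05, B 78.975
Sensible, products 25→27.3 °C: 77.405 kJ/min
Q = ΔH = -8676.8 kJ/min = -144.61 kW
Heat removed = 520.61 MJ/h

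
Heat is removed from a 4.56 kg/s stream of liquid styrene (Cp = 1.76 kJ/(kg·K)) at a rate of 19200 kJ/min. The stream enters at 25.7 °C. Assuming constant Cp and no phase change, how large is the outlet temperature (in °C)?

Q = 19200 kJ/min = 320 kJ/s
ΔT = Q/(ṁ·Cp) = 320/(4.56×1.76) = 39.872 K
T_out = 25.7 − 39.872 = -14.172 °C

T_out = -14.2 °C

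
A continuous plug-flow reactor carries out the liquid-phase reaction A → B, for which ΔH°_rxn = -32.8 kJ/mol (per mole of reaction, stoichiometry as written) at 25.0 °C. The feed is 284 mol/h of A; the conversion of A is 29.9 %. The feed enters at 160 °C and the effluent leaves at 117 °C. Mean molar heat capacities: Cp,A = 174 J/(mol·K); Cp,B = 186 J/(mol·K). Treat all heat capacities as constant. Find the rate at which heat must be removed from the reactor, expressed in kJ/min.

Q_out = 80.3 kJ/min

Extent of reaction ξ = 0.299 × 284 = 84.916 mol/h
Reaction term: ξ·ΔH°_rxn = 84.916 × -32.8 = -2785.2 kJ/h
Sensible, feed 160→25 °C: -6671.2 kJ/h
Outlet flows (mol/h): A 199.08, B 84.916
Sensible, products 25→117 °C: 4640 kJ/h
Q = ΔH = -4816.4 kJ/h = -1.3379 kW
Heat removed = 80.273 kJ/min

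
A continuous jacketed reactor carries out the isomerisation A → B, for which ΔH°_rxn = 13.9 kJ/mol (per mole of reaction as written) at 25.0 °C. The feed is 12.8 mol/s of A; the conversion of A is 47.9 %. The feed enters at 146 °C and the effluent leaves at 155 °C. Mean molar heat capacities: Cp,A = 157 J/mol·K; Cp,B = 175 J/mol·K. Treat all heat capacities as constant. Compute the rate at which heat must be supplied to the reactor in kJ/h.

Q_in = 424000 kJ/h

Extent of reaction ξ = 0.479 × 12.8 = 6.1312 mol/s
Reaction term: ξ·ΔH°_rxn = 6.1312 × 13.9 = 85.224 kJ/s
Sensible, feed 146→25 °C: -243.16 kJ/s
Outlet flows (mol/s): A 6.6688, B 6.1312
Sensible, products 25→155 °C: 275.6 kJ/s
Q = ΔH = 117.66 kJ/s = 117.66 kW
Heat supplied = 423570 kJ/h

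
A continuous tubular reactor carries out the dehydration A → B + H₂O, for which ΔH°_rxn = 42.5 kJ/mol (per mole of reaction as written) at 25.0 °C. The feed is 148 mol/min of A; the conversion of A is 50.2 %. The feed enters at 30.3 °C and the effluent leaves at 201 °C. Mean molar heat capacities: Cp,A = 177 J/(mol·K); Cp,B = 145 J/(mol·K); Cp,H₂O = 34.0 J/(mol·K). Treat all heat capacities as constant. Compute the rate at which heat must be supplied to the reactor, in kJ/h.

Q_in = 459000 kJ/h

Extent of reaction ξ = 0.502 × 148 = 74.296 mol/min
Reaction term: ξ·ΔH°_rxn = 74.296 × 42.5 = 3157.6 kJ/min
Sensible, feed 30.3→25 °C: -138.84 kJ/min
Outlet flows (mol/min): A 73.704, B 74.296, H₂O 74.296
Sensible, products 25→201 °C: 4636.6 kJ/min
Q = ΔH = 7655.4 kJ/min = 127.59 kW
Heat supplied = 459320 kJ/h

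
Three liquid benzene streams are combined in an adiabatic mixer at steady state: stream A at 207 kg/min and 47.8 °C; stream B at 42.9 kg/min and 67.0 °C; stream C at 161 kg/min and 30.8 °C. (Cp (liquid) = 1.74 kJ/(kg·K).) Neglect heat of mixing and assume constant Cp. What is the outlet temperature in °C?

T_out = 43.1 °C

Energy balance with Q = 0: Σ ṁᵢCp,ᵢ(T_out − Tᵢ) = 0
T_out = Σ ṁᵢCp,ᵢTᵢ / Σ ṁᵢCp,ᵢ
      = 30846 / 714.97 = 43.144 °C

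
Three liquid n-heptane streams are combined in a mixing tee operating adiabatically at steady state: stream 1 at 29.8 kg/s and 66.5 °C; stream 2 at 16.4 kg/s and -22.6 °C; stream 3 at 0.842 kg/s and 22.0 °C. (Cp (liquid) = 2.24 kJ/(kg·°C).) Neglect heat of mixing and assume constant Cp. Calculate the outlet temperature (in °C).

T_out = 34.6 °C

Adiabatic, steady state ⇒ Σ ṁᵢCp,ᵢ(T_out − Tᵢ) = 0
T_out = Σ ṁᵢCp,ᵢTᵢ / Σ ṁᵢCp,ᵢ
      = 3650.3 / 105.37 = 34.641 °C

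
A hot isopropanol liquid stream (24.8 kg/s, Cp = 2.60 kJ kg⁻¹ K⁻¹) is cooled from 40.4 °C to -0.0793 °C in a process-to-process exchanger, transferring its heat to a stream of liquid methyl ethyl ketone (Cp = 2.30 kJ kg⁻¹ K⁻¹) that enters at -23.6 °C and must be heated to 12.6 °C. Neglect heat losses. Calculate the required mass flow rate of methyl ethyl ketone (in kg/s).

ṁ_c = 31.3 kg/s

Heat released by hot stream: Q = 24.8 × 2.60 × (40.4 − -0.0793) = 2610.1 kJ/s
Energy balance on cold side (adiabatic exchanger): Q = ṁ_c·Cp_c·(T_c,out − T_c,in)
ṁ_c = 2610.1 / [2.30 × (12.6 − -23.6)] = 31.349 kg/s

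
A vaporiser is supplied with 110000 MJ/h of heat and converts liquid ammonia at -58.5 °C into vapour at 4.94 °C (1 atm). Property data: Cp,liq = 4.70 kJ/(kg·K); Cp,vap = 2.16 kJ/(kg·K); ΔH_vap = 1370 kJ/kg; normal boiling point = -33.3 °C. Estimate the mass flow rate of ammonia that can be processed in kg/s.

ṁ = 19.4 kg/s

Δh = 4.70×(-33.3−-58.5) + 1370 + 2.16×(4.94−-33.3) = 1571 kJ/kg
Q = 110000 MJ/h = 30556 kJ/s = 30556 kJ/s
ṁ = Q/Δh = 30556 / 1571 = 19.449 kg/s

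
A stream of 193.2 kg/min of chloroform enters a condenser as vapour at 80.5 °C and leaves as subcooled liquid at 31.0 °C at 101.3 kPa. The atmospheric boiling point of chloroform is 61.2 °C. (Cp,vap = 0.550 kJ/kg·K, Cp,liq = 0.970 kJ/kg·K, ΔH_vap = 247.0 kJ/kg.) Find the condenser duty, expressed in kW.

vapour 80.5→61.2 °C: -10.615 kJ/kg
condensation at 61.2 °C: -247 kJ/kg
liquid 61.2→31.0 °C: -29.294 kJ/kg
Δh = -10.615 + -247 + -29.294 = -286.91 kJ/kg
Q = ṁ·Δh = 193.2 kg/min × -286.91 kJ/kg = -55431 kJ/min
|Q| = 923.85 kW

Q_c = 924 kW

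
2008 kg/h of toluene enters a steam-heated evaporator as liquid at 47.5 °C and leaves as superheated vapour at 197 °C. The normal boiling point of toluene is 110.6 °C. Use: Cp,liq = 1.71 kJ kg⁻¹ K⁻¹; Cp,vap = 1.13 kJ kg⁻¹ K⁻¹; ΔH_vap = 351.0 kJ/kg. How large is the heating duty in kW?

liquid 47.5→110.6 °C: 107.9 kJ/kg
vaporisation at 110.6 °C: 351 kJ/kg
vapour 110.6→197 °C: 97.632 kJ/kg
Δh = 107.9 + 351 + 97.632 = 556.53 kJ/kg
Q = ṁ·Δh = 2008 kg/h × 556.53 kJ/kg = 1.1175e+06 kJ/h
|Q| = 310.42 kW

Q = 310 kW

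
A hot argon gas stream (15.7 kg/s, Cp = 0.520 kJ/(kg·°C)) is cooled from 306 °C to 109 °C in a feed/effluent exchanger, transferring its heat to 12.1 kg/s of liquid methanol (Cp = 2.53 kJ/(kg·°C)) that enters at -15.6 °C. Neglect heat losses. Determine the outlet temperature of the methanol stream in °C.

Heat released by hot stream: Q = 15.7 × 0.520 × (306 − 109) = 1608.3 kJ/s
Energy balance on cold side (adiabatic exchanger): Q = ṁ_c·Cp_c·(T_c,out − T_c,in)
T_c,out = -15.6 + 1608.3/(12.1 × 2.53) = 36.937 °C

T_c,out = 36.9 °C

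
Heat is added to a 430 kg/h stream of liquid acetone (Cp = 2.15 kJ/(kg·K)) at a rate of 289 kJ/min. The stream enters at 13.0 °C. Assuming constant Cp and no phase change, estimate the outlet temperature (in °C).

Q = 289 kJ/min = 17340 kJ/h
ΔT = Q/(ṁ·Cp) = 17340/(430×2.15) = 18.756 K
T_out = 13.0 + 18.756 = 31.756 °C

T_out = 31.8 °C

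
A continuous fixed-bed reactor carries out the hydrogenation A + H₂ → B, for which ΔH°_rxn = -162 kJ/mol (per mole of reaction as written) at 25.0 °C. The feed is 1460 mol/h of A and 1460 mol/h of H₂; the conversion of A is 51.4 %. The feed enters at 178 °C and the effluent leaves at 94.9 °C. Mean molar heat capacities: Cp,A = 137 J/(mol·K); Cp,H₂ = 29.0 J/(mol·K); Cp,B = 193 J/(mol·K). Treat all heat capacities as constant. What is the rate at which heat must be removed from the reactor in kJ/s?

Q_out = 39.0 kJ/s

Extent of reaction ξ = 0.514 × 1460 = 750.44 mol/h
Reaction term: ξ·ΔH°_rxn = 750.44 × -162 = -121570 kJ/h
Sensible, feed 178→25 °C: -37081 kJ/h
Outlet flows (mol/h): A 709.56, H₂ 709.56, B 750.44
Sensible, products 25→94.9 °C: 18357 kJ/h
Q = ΔH = -140300 kJ/h = -38.971 kW
Heat removed = 38.971 kJ/s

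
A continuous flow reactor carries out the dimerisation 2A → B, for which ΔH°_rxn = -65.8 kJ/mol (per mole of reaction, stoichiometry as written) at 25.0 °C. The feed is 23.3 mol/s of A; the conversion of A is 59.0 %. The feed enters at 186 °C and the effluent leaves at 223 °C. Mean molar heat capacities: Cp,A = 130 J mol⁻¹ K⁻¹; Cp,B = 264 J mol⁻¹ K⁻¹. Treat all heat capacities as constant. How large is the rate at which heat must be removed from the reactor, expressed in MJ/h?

Extent of reaction ξ = 0.590 × 23.3 / 2 = 6.8735 mol/s
Reaction term: ξ·ΔH°_rxn = 6.8735 × -65.8 = -452.28 kJ/s
Sensible, feed 186→25 °C: -487.67 kJ/s
Outlet flows (mol/s): A 9.553, B 6.8735
Sensible, products 25→223 °C: 605.19 kJ/s
Q = ΔH = -334.76 kJ/s = -334.76 kW
Heat removed = 1205.1 MJ/h

Q_out = 1210 MJ/h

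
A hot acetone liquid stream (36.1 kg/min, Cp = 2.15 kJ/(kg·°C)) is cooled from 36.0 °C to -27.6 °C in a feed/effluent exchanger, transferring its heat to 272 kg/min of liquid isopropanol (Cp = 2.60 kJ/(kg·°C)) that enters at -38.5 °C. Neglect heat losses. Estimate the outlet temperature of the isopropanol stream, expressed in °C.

Heat released by hot stream: Q = 36.1 × 2.15 × (36.0 − -27.6) = 4936.3 kJ/min
Energy balance on cold side (adiabatic exchanger): Q = ṁ_c·Cp_c·(T_c,out − T_c,in)
T_c,out = -38.5 + 4936.3/(272 × 2.60) = -31.52 °C

T_c,out = -31.5 °C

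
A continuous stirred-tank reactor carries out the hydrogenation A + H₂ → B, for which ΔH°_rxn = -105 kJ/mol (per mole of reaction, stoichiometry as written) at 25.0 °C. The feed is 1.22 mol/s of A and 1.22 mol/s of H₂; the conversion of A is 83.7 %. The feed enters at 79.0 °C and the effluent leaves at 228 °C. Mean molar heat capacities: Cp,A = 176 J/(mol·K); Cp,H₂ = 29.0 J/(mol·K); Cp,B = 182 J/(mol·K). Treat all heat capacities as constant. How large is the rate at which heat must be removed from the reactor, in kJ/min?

Extent of reaction ξ = 0.837 × 1.22 = 1.0211 mol/s
Reaction term: ξ·ΔH°_rxn = 1.0211 × -105 = -107.22 kJ/s
Sensible, feed 79.0→25 °C: -13.505 kJ/s
Outlet flows (mol/s): A 0.19886, H₂ 0.19886, B 1.0211
Sensible, products 25→228 °C: 46.003 kJ/s
Q = ΔH = -74.723 kJ/s = -74.723 kW
Heat removed = 4483.4 kJ/min

Q_out = 4480 kJ/min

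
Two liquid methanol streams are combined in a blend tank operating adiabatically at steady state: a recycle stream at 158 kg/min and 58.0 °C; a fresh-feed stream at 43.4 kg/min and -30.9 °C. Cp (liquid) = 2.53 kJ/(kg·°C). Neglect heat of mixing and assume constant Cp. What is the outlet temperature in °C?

Adiabatic, steady state ⇒ Σ ṁᵢCp,ᵢ(T_out − Tᵢ) = 0
T_out = Σ ṁᵢCp,ᵢTᵢ / Σ ṁᵢCp,ᵢ
      = 19792 / 509.54 = 38.843 °C

T_out = 38.8 °C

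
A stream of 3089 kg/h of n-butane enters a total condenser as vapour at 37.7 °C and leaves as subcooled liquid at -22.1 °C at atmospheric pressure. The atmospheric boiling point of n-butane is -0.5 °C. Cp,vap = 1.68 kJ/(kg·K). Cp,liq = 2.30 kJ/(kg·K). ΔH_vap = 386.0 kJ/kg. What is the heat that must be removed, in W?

vapour 37.7→-0.5 °C: -64.176 kJ/kg
condensation at -0.5 °C: -386 kJ/kg
liquid -0.5→-22.1 °C: -49.68 kJ/kg
Δh = -64.176 + -386 + -49.68 = -499.86 kJ/kg
Q = ṁ·Δh = 3089 kg/h × -499.86 kJ/kg = -1.5441e+06 kJ/h
|Q| = 428.9 kW = 428900 W

Q_c = 429000 W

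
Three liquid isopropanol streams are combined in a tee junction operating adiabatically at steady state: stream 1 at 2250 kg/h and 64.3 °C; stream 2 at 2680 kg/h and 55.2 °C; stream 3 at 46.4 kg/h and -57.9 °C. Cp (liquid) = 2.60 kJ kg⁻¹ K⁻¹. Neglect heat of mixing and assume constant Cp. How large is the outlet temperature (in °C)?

T_out = 58.3 °C

Energy balance with Q = 0: Σ ṁᵢCp,ᵢ(T_out − Tᵢ) = 0
Σ ṁᵢCp,ᵢTᵢ = 2250×2.60×64.3 + 2680×2.60×55.2 + 46.4×2.60×-57.9 = 753800
Σ ṁᵢCp,ᵢ = 2250×2.60 + 2680×2.60 + 46.4×2.60 = 12939
T_out = 753800 / 12939 = 58.26 °C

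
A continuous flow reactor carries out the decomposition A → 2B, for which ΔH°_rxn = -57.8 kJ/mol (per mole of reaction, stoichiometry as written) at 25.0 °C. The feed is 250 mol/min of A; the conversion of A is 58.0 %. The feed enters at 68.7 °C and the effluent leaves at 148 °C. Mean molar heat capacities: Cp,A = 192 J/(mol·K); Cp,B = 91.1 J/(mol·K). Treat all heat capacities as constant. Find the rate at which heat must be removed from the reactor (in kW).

Extent of reaction ξ = 0.580 × 250 = 145 mol/min
Reaction term: ξ·ΔH°_rxn = 145 × -57.8 = -8381 kJ/min
Sensible, feed 68.7→25 °C: -2097.6 kJ/min
Outlet flows (mol/min): A 105, B 290
Sensible, products 25→148 °C: 5729.2 kJ/min
Q = ΔH = -4749.4 kJ/min = -79.156 kW
Heat removed = 79.156 kW

Q_out = 79.2 kW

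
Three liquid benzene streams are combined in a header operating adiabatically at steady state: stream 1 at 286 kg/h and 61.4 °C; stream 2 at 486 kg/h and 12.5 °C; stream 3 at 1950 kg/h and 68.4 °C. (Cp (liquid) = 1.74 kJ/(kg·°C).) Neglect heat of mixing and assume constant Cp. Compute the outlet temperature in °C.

No heat crosses the boundary, so H_out = H_in.
T_out = Σ ṁᵢCp,ᵢTᵢ / Σ ṁᵢCp,ᵢ
      = 273210 / 4736.3 = 57.684 °C

T_out = 57.7 °C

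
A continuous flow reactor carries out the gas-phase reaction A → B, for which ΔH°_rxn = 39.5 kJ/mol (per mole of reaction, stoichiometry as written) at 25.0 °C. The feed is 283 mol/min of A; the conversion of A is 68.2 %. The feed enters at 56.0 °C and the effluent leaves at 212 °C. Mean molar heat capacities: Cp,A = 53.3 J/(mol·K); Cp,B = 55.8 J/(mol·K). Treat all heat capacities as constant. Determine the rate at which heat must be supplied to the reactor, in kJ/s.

Q_in = 168 kJ/s

Extent of reaction ξ = 0.682 × 283 = 193.01 mol/min
Reaction term: ξ·ΔH°_rxn = 193.01 × 39.5 = 7623.7 kJ/min
Sensible, feed 56.0→25 °C: -467.6 kJ/min
Outlet flows (mol/min): A 89.994, B 193.01
Sensible, products 25→212 °C: 2910.9 kJ/min
Q = ΔH = 10067 kJ/min = 167.78 kW
Heat supplied = 167.78 kJ/s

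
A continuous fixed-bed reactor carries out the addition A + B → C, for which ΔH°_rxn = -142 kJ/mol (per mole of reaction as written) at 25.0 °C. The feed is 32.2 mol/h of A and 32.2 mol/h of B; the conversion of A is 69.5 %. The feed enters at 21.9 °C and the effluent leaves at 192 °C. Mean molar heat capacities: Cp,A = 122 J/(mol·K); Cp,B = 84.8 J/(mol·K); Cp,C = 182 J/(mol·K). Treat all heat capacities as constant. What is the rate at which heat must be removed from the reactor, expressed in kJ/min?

Q_out = 35.6 kJ/min

Extent of reaction ξ = 0.695 × 32.2 = 22.379 mol/h
Reaction term: ξ·ΔH°_rxn = 22.379 × -142 = -3177.8 kJ/h
Sensible, feed 21.9→25 °C: 20.643 kJ/h
Outlet flows (mol/h): A 9.821, B 9.821, C 22.379
Sensible, products 25→192 °C: 1019.4 kJ/h
Q = ΔH = -2137.8 kJ/h = -0.59384 kW
Heat removed = 35.63 kJ/min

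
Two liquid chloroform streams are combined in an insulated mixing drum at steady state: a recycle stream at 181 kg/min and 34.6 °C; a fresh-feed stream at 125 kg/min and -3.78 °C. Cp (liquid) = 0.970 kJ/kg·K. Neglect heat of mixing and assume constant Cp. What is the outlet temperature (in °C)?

T_out = 18.9 °C

No heat crosses the boundary, so H_out = H_in.
Σ ṁᵢCp,ᵢTᵢ = 181×0.970×34.6 + 125×0.970×-3.78 = 5616.4
Σ ṁᵢCp,ᵢ = 181×0.970 + 125×0.970 = 296.82
T_out = 5616.4 / 296.82 = 18.922 °C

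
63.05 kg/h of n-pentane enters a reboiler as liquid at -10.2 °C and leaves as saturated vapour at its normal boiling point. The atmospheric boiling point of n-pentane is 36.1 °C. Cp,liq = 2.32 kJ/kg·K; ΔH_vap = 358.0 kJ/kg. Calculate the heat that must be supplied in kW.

Q = 8.15 kW

liquid -10.2→36.1 °C: 107.42 kJ/kg
vaporisation at 36.1 °C: 358 kJ/kg
Δh = 107.42 + 358 = 465.42 kJ/kg
Q = ṁ·Δh = 63.05 kg/h × 465.42 kJ/kg = 29344 kJ/h
|Q| = 8.1512 kW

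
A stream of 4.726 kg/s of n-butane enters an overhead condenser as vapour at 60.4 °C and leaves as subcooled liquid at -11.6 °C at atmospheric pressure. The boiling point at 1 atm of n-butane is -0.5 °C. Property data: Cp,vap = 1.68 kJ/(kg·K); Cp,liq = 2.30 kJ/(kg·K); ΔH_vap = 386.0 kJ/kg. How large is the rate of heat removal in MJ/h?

Q_c = 8740 MJ/h

vapour 60.4→-0.5 °C: -102.31 kJ/kg
condensation at -0.5 °C: -386 kJ/kg
liquid -0.5→-11.6 °C: -25.53 kJ/kg
Δh = -102.31 + -386 + -25.53 = -513.84 kJ/kg
Q = ṁ·Δh = 4.726 kg/s × -513.84 kJ/kg = -2428.4 kJ/s
|Q| = 2428.4 kW = 8742.3 MJ/h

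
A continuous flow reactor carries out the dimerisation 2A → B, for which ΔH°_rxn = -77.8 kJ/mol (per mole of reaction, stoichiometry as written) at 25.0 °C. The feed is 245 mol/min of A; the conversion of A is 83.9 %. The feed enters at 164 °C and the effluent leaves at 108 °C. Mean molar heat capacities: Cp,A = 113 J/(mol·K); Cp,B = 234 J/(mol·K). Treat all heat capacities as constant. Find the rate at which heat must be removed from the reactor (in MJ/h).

Extent of reaction ξ = 0.839 × 245 / 2 = 102.78 mol/min
Reaction term: ξ·ΔH°_rxn = 102.78 × -77.8 = -7996.1 kJ/min
Sensible, feed 164→25 °C: -3848.2 kJ/min
Outlet flows (mol/min): A 39.445, B 102.78
Sensible, products 25→108 °C: 2366.1 kJ/min
Q = ΔH = -9478.2 kJ/min = -157.97 kW
Heat removed = 568.69 MJ/h

Q_out = 569 MJ/h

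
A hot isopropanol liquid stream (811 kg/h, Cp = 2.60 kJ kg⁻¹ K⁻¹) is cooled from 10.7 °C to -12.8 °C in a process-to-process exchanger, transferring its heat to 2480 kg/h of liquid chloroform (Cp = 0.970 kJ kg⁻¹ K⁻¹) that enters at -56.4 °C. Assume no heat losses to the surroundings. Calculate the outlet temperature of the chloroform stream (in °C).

T_c,out = -35.8 °C

Heat released by hot stream: Q = 811 × 2.60 × (10.7 − -12.8) = 49552 kJ/h
Energy balance on cold side (adiabatic exchanger): Q = ṁ_c·Cp_c·(T_c,out − T_c,in)
T_c,out = -56.4 + 49552/(2480 × 0.970) = -35.801 °C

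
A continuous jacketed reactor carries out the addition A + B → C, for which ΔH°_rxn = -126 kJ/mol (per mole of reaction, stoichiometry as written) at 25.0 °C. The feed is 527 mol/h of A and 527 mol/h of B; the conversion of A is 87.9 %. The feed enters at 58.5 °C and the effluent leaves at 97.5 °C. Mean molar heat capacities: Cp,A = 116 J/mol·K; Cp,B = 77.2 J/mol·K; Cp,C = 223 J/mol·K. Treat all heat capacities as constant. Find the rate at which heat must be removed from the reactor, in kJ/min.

Q_out = 890 kJ/min

Extent of reaction ξ = 0.879 × 527 = 463.23 mol/h
Reaction term: ξ·ΔH°_rxn = 463.23 × -126 = -58367 kJ/h
Sensible, feed 58.5→25 °C: -3410.8 kJ/h
Outlet flows (mol/h): A 63.767, B 63.767, C 463.23
Sensible, products 25→97.5 °C: 8382.5 kJ/h
Q = ΔH = -53396 kJ/h = -14.832 kW
Heat removed = 889.93 kJ/min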